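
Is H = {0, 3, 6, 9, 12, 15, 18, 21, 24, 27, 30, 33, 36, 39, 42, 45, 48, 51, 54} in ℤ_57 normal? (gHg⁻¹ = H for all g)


H = {0, 3, 6, 9, 12, 15, 18, 21, 24, 27, 30, 33, 36, 39, 42, 45, 48, 51, 54} in ℤ_57
ℤ_57 is abelian; every subgroup of an abelian group is normal

Yes, normal subgroup


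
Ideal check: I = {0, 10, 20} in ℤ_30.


Check ideal conditions for I = {0, 10, 20} in ℤ_30:
(1) I is an additive subgroup? Yes
(2) For r ∈ ℤ_30 and a ∈ I: r·a ∈ I? Yes

Yes, I is an ideal of ℤ_30


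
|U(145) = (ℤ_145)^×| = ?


U(n) is the group of units mod n; |U(n)| = φ(n)
|U(145)| = φ(145) = 112

|U(145) = (ℤ_145)^×| = 112


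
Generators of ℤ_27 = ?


g generates ℤ_n iff gcd(g,n) = 1
Prime factors of 27: 3
Generators are g ∈ {1,...,26} not divisible by any of these primes.
Generators: {1, 2, 4, 5, 7, 8, 10, 11, 13, 14, 16, 17, 19, 20, 22, 23, 25, 26}
Number of generators = φ(27) = 18

Generators of ℤ_27 = {1, 2, 4, 5, 7, 8, 10, 11, 13, 14, 16, 17, 19, 20, 22, 23, 25, 26}


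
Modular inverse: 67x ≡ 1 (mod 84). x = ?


Use the extended Euclidean algorithm to write 1 = 67·s + 84·t; then s mod 84 is the inverse.
Euclidean algorithm:
  67 = 0·84 + 67
  84 = 1·67 + 17
  67 = 3·17 + 16
  17 = 1·16 + 1
  16 = 16·1 + 0
gcd(67,84) = 1
Back-substitution gives: 67·(-5) + 84·(4) = 1
So 67⁻¹ ≡ -5 ≡ 79 (mod 84)
Check: 67 × 79 = 5293 ≡ 1 (mod 84) ✓

67⁻¹ ≡ 79 (mod 84)


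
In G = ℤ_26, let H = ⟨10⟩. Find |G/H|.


|⟨10⟩| = n / gcd(10, 26) = 26 / 2 = 13
H is normal (ℤ_26 is abelian).
|G/H| = |G| / |H| = 26 / 13 = 2

|G/H| = 2


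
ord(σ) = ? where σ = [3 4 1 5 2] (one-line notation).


Cycle decomposition: (1 3) (2 4 5)
Cycle lengths: 2, 3
Order = lcm(2, 3) = 6

ord(σ) = 6


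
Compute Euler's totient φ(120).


Factor n: 120 = 2^3 × 3 × 5
φ(n) = n · ∏(1 - 1/p) over distinct primes p | n
φ(120) = 120 · (1 - 1/2) · (1 - 1/3) · (1 - 1/5) = 32

φ(120) = 32


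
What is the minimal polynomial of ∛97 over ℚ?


∛97 satisfies x³ - 97 = 0, irreducible over ℚ (no rational root; 97 is not a perfect cube)

Minimal polynomial: x³ - 97


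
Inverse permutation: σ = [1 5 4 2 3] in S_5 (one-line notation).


To find σ⁻¹, swap domain and range:
σ(1) = 1 → σ⁻¹(1) = 1
σ(2) = 5 → σ⁻¹(5) = 2
σ(3) = 4 → σ⁻¹(4) = 3
σ(4) = 2 → σ⁻¹(2) = 4
σ(5) = 3 → σ⁻¹(3) = 5

σ⁻¹ = [1 4 5 3 2]


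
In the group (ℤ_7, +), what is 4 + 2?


Operation: addition mod 7
4 + 2 = (a + b) mod 7 with a = 4, b = 2

4 + 2 = 6


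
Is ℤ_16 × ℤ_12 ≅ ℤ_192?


Comparing ℤ_16 × ℤ_12 and ℤ_192:
gcd(16,12) = 4 ≠ 1. Max element order in ℤ_16×ℤ_12 is lcm(16,12) = 48 < 192, so it has no element of order 192

No, ℤ_16 × ℤ_12 ≇ ℤ_192


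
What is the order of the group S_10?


|S_n| = n! (number of permutations of n symbols)
|S_10| = 10! = 3628800

|S_10| = 3628800


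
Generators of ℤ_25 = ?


g generates ℤ_n iff gcd(g,n) = 1
Prime factors of 25: 5
Generators are g ∈ {1,...,24} not divisible by any of these primes.
Generators: {1, 2, 3, 4, 6, 7, 8, 9, 11, 12, 13, 14, 16, 17, 18, 19, 21, 22, 23, 24}
Number of generators = φ(25) = 20

Generators of ℤ_25 = {1, 2, 3, 4, 6, 7, 8, 9, 11, 12, 13, 14, 16, 17, 18, 19, 21, 22, 23, 24}


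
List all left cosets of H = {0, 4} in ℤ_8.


H = {0, 4}, |H| = 2
Number of cosets = |G|/|H| = 8/2 = 4
0 + H = {0, 4}
1 + H = {1, 5}
2 + H = {2, 6}
3 + H = {3, 7}

Cosets: 0+H={0,4}; 1+H={1,5}; 2+H={2,6}; 3+H={3,7}


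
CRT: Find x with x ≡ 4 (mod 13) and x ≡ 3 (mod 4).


m₁ = 13, m₂ = 4, gcd = 1, so CRT applies. M = m₁·m₂ = 52
Let M₁ = M/m₁ = 4, M₂ = M/m₂ = 13
Find y₁ ≡ M₁⁻¹ (mod m₁): 4⁻¹ ≡ 10 (mod 13)
Find y₂ ≡ M₂⁻¹ (mod m₂): 13⁻¹ ≡ 1 (mod 4)
x = a₁·M₁·y₁ + a₂·M₂·y₂ = 4·4·10 + 3·13·1 = 199
Reduce mod 52: x ≡ 43
Check: 43 mod 13 = 4 ✓, 43 mod 4 = 3 ✓

x ≡ 43 (mod 52)


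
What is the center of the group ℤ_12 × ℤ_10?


Z(G) = {g ∈ G | gx = xg for all x ∈ G}
Direct product of abelian groups is abelian, so Z(G) = G

Z(ℤ_12 × ℤ_10) = ℤ_12 × ℤ_10


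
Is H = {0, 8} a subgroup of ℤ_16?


Subgroup test for H = {0, 8} in (ℤ_16, +):
(1) 0 ∈ H? Yes
(2) Closure: for all a,b ∈ H, (a+b) mod 16 ∈ H? Yes
(3) Inverses: for all a ∈ H, -a mod 16 ∈ H? Yes

Yes, H is a subgroup of ℤ_16


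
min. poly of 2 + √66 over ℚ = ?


Let α = 2 + √66. Then α - 2 = √66, so (α - 2)² = 66, giving α² - 4α - 62 = 0. Degree 2 and α ∉ ℚ, so this is the minimal polynomial.

Minimal polynomial: x² - 4x - 62


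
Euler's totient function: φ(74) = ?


Factor n: 74 = 2 × 37
φ(n) = n · ∏(1 - 1/p) over distinct primes p | n
φ(74) = 74 · (1 - 1/2) · (1 - 1/37) = 36

φ(74) = 36


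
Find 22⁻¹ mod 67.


Use the extended Euclidean algorithm to write 1 = 22·s + 67·t; then s mod 67 is the inverse.
Euclidean algorithm:
  22 = 0·67 + 22
  67 = 3·22 + 1
  22 = 22·1 + 0
gcd(22,67) = 1
Back-substitution gives: 22·(-3) + 67·(1) = 1
So 22⁻¹ ≡ -3 ≡ 64 (mod 67)
Check: 22 × 64 = 1408 ≡ 1 (mod 67) ✓

22⁻¹ ≡ 64 (mod 67)


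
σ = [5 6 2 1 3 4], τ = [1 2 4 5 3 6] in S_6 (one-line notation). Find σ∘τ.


σ∘τ: apply τ first, then σ
1 →τ 1 →σ 5
2 →τ 2 →σ 6
3 →τ 4 →σ 1
4 →τ 5 →σ 3
5 →τ 3 →σ 2
6 →τ 6 →σ 4

σ∘τ = [5 6 1 3 2 4]


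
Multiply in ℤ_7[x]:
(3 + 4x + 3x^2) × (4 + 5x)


Expand and collect like terms; reduce coefficients mod 7:
x^0: 3·4 = 12 ≡ 5 (mod 7)
x^1: 3·5 + 4·4 = 31 ≡ 3 (mod 7)
x^2: 4·5 + 3·4 = 32 ≡ 4 (mod 7)
x^3: 3·5 = 15 ≡ 1 (mod 7)
Result: 5 + 3x + 4x^2 + x^3

f · g = 5 + 3x + 4x^2 + x^3


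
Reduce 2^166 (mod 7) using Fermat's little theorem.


Fermat's little theorem: if p is prime and gcd(a,p)=1, then a^(p-1) ≡ 1 (mod p)
p = 7 is prime, gcd(2,7) = 1
Reduce exponent: 166 mod 6 = 4
So 2^166 ≡ 2^4 (mod 7)
2^4 mod 7 = 2

2^166 ≡ 2 (mod 7)


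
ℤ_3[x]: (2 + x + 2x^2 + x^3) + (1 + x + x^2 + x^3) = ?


Add coefficients mod 3:
x^0: 2 + 1 = 0 (mod 3)
x^1: 1 + 1 = 2 (mod 3)
x^2: 2 + 1 = 0 (mod 3)
x^3: 1 + 1 = 2 (mod 3)
Result: 2x + 2x^3

f + g = 2x + 2x^3


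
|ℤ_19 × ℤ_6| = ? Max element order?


|ℤ_19 × ℤ_6| = 19 × 6 = 114
Max element order = lcm(19,6) = 114
Cyclic? Yes (gcd=1)

|ℤ_19×ℤ_6| = 114, max element order = 114


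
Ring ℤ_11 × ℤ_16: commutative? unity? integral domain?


Direct product ring; commutative with unity (1,1); but (1,0)·(0,1) = (0,0) gives zero divisors, so not an integral domain
Commutative: Yes
Integral domain: No
Has unity: Yes

ℤ_11 × ℤ_16: Commutative=Yes, Unity=Yes


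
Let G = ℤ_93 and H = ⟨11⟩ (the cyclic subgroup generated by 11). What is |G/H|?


|⟨11⟩| = n / gcd(11, 93) = 93 / 1 = 93
H is normal (ℤ_93 is abelian).
|G/H| = |G| / |H| = 93 / 93 = 1

|G/H| = 1


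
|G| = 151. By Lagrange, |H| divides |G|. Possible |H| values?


Lagrange's theorem: |H| divides |G|
|G| = 151
Divisors of 151: 1, 151

Possible subgroup orders: {1, 151}


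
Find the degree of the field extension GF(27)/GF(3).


GF(27) = GF(3^3), so the extension degree is 3

[GF(27)/GF(3)] = 3


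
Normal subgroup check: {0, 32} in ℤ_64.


H = {0, 32} in ℤ_64
ℤ_64 is abelian; every subgroup of an abelian group is normal

Yes, normal subgroup


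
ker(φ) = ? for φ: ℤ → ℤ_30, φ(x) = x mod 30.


Kernel = preimage of identity
ker(φ) = {x ∈ ℤ : x ≡ 0 (mod 30)} = 30ℤ = {0, ±30, ±60, ...}

ker(φ) = 30ℤ


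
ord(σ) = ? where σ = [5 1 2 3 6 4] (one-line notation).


Cycle decomposition: (1 5 6 4 3 2)
Cycle lengths: 6
Order = lcm(6) = 6

ord(σ) = 6


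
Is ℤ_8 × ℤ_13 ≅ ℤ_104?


Comparing ℤ_8 × ℤ_13 and ℤ_104:
gcd(8,13) = 1, so ℤ_8 × ℤ_13 ≅ ℤ_104 (CRT)

Yes, ℤ_8 × ℤ_13 ≅ ℤ_104


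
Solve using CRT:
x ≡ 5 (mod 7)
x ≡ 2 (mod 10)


m₁ = 7, m₂ = 10, gcd = 1, so CRT applies. M = m₁·m₂ = 70
Let M₁ = M/m₁ = 10, M₂ = M/m₂ = 7
Find y₁ ≡ M₁⁻¹ (mod m₁): 10⁻¹ ≡ 5 (mod 7)
Find y₂ ≡ M₂⁻¹ (mod m₂): 7⁻¹ ≡ 3 (mod 10)
x = a₁·M₁·y₁ + a₂·M₂·y₂ = 5·10·5 + 2·7·3 = 292
Reduce mod 70: x ≡ 12
Check: 12 mod 7 = 5 ✓, 12 mod 10 = 2 ✓

x ≡ 12 (mod 70)


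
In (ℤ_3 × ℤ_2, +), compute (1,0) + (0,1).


Operation: componentwise addition mod (3, 2)
(1,0) + (0,1) = ((a₁+b₁) mod 3, (a₂+b₂) mod 2) with a = (1,0), b = (0,1)

(1,0) + (0,1) = (1,1)


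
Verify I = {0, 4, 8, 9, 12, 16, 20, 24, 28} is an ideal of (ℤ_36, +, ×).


Check ideal conditions for I = {0, 4, 8, 9, 12, 16, 20, 24, 28} in ℤ_36:
(1) I is an additive subgroup? No
(2) For r ∈ ℤ_36 and a ∈ I: r·a ∈ I? No  [counterexample: r=2, a=9, r·a mod 36 = 18 ∉ I]

No, I is not an ideal of ℤ_36


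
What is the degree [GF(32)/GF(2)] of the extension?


GF(32) = GF(2^5), so the extension degree is 5

[GF(32)/GF(2)] = 5


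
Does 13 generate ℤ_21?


g generates ℤ_n iff gcd(g, n) = 1
gcd(13, 21) = 1
Since gcd = 1, 13 is a generator.

Yes, 13 generates ℤ_21


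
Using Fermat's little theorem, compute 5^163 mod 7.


Fermat's little theorem: if p is prime and gcd(a,p)=1, then a^(p-1) ≡ 1 (mod p)
p = 7 is prime, gcd(5,7) = 1
Reduce exponent: 163 mod 6 = 1
So 5^163 ≡ 5^1 (mod 7)
5^1 mod 7 = 5

5^163 ≡ 5 (mod 7)


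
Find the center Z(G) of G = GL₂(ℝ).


Z(G) = {g ∈ G | gx = xg for all x ∈ G}
Only scalar multiples of the identity commute with all invertible matrices

Z(GL₂(ℝ)) = {aI : a ∈ ℝ, a ≠ 0}


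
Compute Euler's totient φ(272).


Factor n: 272 = 2^4 × 17
φ(n) = n · ∏(1 - 1/p) over distinct primes p | n
φ(272) = 272 · (1 - 1/2) · (1 - 1/17) = 128

φ(272) = 128


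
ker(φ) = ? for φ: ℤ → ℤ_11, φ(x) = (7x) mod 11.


Kernel = preimage of identity
ker(φ) = {x ∈ ℤ : 7x ≡ 0 (mod 11)}. gcd(7,11) = 1, so 7x ≡ 0 (mod 11) ⟺ x ≡ 0 (mod 11/1 = 11). Hence ker(φ) = 11ℤ

ker(φ) = 11ℤ


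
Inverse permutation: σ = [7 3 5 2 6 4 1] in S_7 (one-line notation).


To find σ⁻¹, swap domain and range:
σ(1) = 7 → σ⁻¹(7) = 1
σ(2) = 3 → σ⁻¹(3) = 2
σ(3) = 5 → σ⁻¹(5) = 3
σ(4) = 2 → σ⁻¹(2) = 4
σ(5) = 6 → σ⁻¹(6) = 5
σ(6) = 4 → σ⁻¹(4) = 6
σ(7) = 1 → σ⁻¹(1) = 7

σ⁻¹ = [7 4 2 6 3 5 1]


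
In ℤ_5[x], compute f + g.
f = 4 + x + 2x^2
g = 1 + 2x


Add coefficients mod 5:
x^0: 4 + 1 = 0 (mod 5)
x^1: 1 + 2 = 3 (mod 5)
x^2: 2 + 0 = 2 (mod 5)
Result: 3x + 2x^2

f + g = 3x + 2x^2


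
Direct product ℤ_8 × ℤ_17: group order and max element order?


|ℤ_8 × ℤ_17| = 8 × 17 = 136
Max element order = lcm(8,17) = 136
Cyclic? Yes (gcd=1)

|ℤ_8×ℤ_17| = 136, max element order = 136


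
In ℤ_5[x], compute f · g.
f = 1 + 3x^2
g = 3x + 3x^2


Expand and collect like terms; reduce coefficients mod 5:
x^0: 1·0 = 0 ≡ 0 (mod 5)
x^1: 1·3 + 0·0 = 3 ≡ 3 (mod 5)
x^2: 1·3 + 0·3 + 3·0 = 3 ≡ 3 (mod 5)
x^3: 0·3 + 3·3 = 9 ≡ 4 (mod 5)
x^4: 3·3 = 9 ≡ 4 (mod 5)
Result: 3x + 3x^2 + 4x^3 + 4x^4

f · g = 3x + 3x^2 + 4x^3 + 4x^4


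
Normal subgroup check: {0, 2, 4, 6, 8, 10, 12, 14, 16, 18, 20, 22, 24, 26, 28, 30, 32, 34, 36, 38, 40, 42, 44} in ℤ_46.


H = {0, 2, 4, 6, 8, 10, 12, 14, 16, 18, 20, 22, 24, 26, 28, 30, 32, 34, 36, 38, 40, 42, 44} in ℤ_46
ℤ_46 is abelian; every subgroup of an abelian group is normal

Yes, normal subgroup


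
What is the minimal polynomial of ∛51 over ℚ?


∛51 satisfies x³ - 51 = 0, irreducible over ℚ (no rational root; 51 is not a perfect cube)

Minimal polynomial: x³ - 51


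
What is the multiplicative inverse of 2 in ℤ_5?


Use the extended Euclidean algorithm to write 1 = 2·s + 5·t; then s mod 5 is the inverse.
Euclidean algorithm:
  2 = 0·5 + 2
  5 = 2·2 + 1
  2 = 2·1 + 0
gcd(2,5) = 1
Back-substitution gives: 2·(-2) + 5·(1) = 1
So 2⁻¹ ≡ -2 ≡ 3 (mod 5)
Check: 2 × 3 = 6 ≡ 1 (mod 5) ✓

2⁻¹ ≡ 3 (mod 5)


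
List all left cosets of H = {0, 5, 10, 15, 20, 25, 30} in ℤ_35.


H = {0, 5, 10, 15, 20, 25, 30}, |H| = 7
Number of cosets = |G|/|H| = 35/7 = 5
0 + H = {0, 5, 10, 15, 20, 25, 30}
1 + H = {1, 6, 11, 16, 21, 26, 31}
2 + H = {2, 7, 12, 17, 22, 27, 32}
3 + H = {3, 8, 13, 18, 23, 28, 33}
4 + H = {4, 9, 14, 19, 24, 29, 34}

Cosets: 0+H={0,5,10,15,20,25,30}; 1+H={1,6,11,16,21,26,31}; 2+H={2,7,12,17,22,27,32}; 3+H={3,8,13,18,23,28,33}; 4+H={4,9,14,19,24,29,34}


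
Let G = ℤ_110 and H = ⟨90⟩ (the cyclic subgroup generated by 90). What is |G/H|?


|⟨90⟩| = n / gcd(90, 110) = 110 / 10 = 11
H is normal (ℤ_110 is abelian).
|G/H| = |G| / |H| = 110 / 11 = 10

|G/H| = 10


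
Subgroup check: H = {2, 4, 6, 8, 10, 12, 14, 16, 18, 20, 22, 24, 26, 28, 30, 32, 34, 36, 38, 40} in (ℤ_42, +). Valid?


Subgroup test for H = {2, 4, 6, 8, 10, 12, 14, 16, 18, 20, 22, 24, 26, 28, 30, 32, 34, 36, 38, 40} in (ℤ_42, +):
(1) 0 ∈ H? No
(2) Closure: for all a,b ∈ H, (a+b) mod 42 ∈ H? No  [counterexample: 2 + 40 = 0 ∉ H]
(3) Inverses: for all a ∈ H, -a mod 42 ∈ H? Yes

No, H is not a subgroup of ℤ_42


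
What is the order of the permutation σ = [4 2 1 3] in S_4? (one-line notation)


Cycle decomposition: (1 4 3)
Cycle lengths: 3
Order = lcm(3) = 3

ord(σ) = 3


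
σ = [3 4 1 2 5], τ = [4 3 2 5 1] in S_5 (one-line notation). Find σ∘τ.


σ∘τ: apply τ first, then σ
1 →τ 4 →σ 2
2 →τ 3 →σ 1
3 →τ 2 →σ 4
4 →τ 5 →σ 5
5 →τ 1 →σ 3

σ∘τ = [2 1 4 5 3]


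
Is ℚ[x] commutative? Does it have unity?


Polynomial ring over ℚ (an integral domain) is a commutative integral domain with unity 1
Commutative: Yes
Integral domain: Yes
Has unity: Yes

ℚ[x]: Commutative=Yes, Unity=Yes


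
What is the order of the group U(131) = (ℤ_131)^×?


U(n) is the group of units mod n; |U(n)| = φ(n)
|U(131)| = φ(131) = 130

|U(131) = (ℤ_131)^×| = 130


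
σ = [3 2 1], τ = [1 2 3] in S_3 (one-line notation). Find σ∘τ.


σ∘τ: apply τ first, then σ
1 →τ 1 →σ 3
2 →τ 2 →σ 2
3 →τ 3 →σ 1

σ∘τ = [3 2 1]


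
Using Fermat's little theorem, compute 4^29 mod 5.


Fermat's little theorem: if p is prime and gcd(a,p)=1, then a^(p-1) ≡ 1 (mod p)
p = 5 is prime, gcd(4,5) = 1
Reduce exponent: 29 mod 4 = 1
So 4^29 ≡ 4^1 (mod 5)
4^1 mod 5 = 4

4^29 ≡ 4 (mod 5)


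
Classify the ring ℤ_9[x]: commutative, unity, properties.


ℤ_9 has zero divisors (3·3 ≡ 0), and these lift to constant zero divisors in ℤ_9[x]; so not an integral domain
Commutative: Yes
Integral domain: No
Has unity: Yes

ℤ_9[x]: Commutative=Yes, Unity=Yes


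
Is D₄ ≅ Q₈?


Comparing D₄ and Q₈:
D₄ has 5 elements of order 2; Q₈ has only 1

No, D₄ ≇ Q₈


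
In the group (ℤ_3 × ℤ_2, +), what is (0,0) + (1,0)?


Operation: componentwise addition mod (3, 2)
(0,0) + (1,0) = ((a₁+b₁) mod 3, (a₂+b₂) mod 2) with a = (0,0), b = (1,0)

(0,0) + (1,0) = (1,0)


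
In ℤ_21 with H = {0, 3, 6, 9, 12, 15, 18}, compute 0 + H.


0 + H = {0 + h (mod 21) : h ∈ H}
0+0=0, 0+3=3, 0+6=6, 0+9=9, 0+12=12, 0+15=15, 0+18=18

0 + H = {0, 3, 6, 9, 12, 15, 18}


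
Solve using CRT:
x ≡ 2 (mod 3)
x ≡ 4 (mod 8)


m₁ = 3, m₂ = 8, gcd = 1, so CRT applies. M = m₁·m₂ = 24
Let M₁ = M/m₁ = 8, M₂ = M/m₂ = 3
Find y₁ ≡ M₁⁻¹ (mod m₁): 8⁻¹ ≡ 2 (mod 3)
Find y₂ ≡ M₂⁻¹ (mod m₂): 3⁻¹ ≡ 3 (mod 8)
x = a₁·M₁·y₁ + a₂·M₂·y₂ = 2·8·2 + 4·3·3 = 68
Reduce mod 24: x ≡ 20
Check: 20 mod 3 = 2 ✓, 20 mod 8 = 4 ✓

x ≡ 20 (mod 24)


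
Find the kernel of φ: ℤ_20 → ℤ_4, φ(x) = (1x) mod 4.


Kernel = preimage of identity
ker(φ) = {x ∈ ℤ_20 : 1x ≡ 0 (mod 4)}. Since 4 | 20, φ is well-defined. The kernel is the cyclic subgroup ⟨4⟩ of ℤ_20 (order 5), i.e. {0, 4, 8, 12, 16}

ker(φ) = {0, 4, 8, 12, 16}


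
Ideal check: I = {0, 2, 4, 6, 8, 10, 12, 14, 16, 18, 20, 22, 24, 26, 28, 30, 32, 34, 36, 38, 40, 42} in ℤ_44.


Check ideal conditions for I = {0, 2, 4, 6, 8, 10, 12, 14, 16, 18, 20, 22, 24, 26, 28, 30, 32, 34, 36, 38, 40, 42} in ℤ_44:
(1) I is an additive subgroup? Yes
(2) For r ∈ ℤ_44 and a ∈ I: r·a ∈ I? Yes

Yes, I is an ideal of ℤ_44


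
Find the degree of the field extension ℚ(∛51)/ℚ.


∛51 has minimal polynomial x³ - 51 (irreducible over ℚ since 51 is not a perfect cube)

[ℚ(∛51)/ℚ] = 3


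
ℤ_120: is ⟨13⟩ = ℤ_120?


g generates ℤ_n iff gcd(g, n) = 1
gcd(13, 120) = 1
Since gcd = 1, 13 is a generator.

Yes, 13 generates ℤ_120


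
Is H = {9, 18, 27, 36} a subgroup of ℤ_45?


Subgroup test for H = {9, 18, 27, 36} in (ℤ_45, +):
(1) 0 ∈ H? No
(2) Closure: for all a,b ∈ H, (a+b) mod 45 ∈ H? No  [counterexample: 9 + 36 = 0 ∉ H]
(3) Inverses: for all a ∈ H, -a mod 45 ∈ H? Yes

No, H is not a subgroup of ℤ_45


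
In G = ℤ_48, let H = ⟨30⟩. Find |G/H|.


|⟨30⟩| = n / gcd(30, 48) = 48 / 6 = 8
H is normal (ℤ_48 is abelian).
|G/H| = |G| / |H| = 48 / 8 = 6

|G/H| = 6


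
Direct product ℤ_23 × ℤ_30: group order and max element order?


|ℤ_23 × ℤ_30| = 23 × 30 = 690
Max element order = lcm(23,30) = 690
Cyclic? Yes (gcd=1)

|ℤ_23×ℤ_30| = 690, max element order = 690


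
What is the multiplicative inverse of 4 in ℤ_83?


Use the extended Euclidean algorithm to write 1 = 4·s + 83·t; then s mod 83 is the inverse.
Euclidean algorithm:
  4 = 0·83 + 4
  83 = 20·4 + 3
  4 = 1·3 + 1
  3 = 3·1 + 0
gcd(4,83) = 1
Back-substitution gives: 4·(21) + 83·(-1) = 1
So 4⁻¹ ≡ 21 ≡ 21 (mod 83)
Check: 4 × 21 = 84 ≡ 1 (mod 83) ✓

4⁻¹ ≡ 21 (mod 83)


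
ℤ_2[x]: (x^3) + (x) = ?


Add coefficients mod 2:
x^0: 0 + 0 = 0 (mod 2)
x^1: 0 + 1 = 1 (mod 2)
x^2: 0 + 0 = 0 (mod 2)
x^3: 1 + 0 = 1 (mod 2)
Result: x + x^3

f + g = x + x^3


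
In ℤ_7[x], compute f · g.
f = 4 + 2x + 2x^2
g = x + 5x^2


Expand and collect like terms; reduce coefficients mod 7:
x^0: 4·0 = 0 ≡ 0 (mod 7)
x^1: 4·1 + 2·0 = 4 ≡ 4 (mod 7)
x^2: 4·5 + 2·1 + 2·0 = 22 ≡ 1 (mod 7)
x^3: 2·5 + 2·1 = 12 ≡ 5 (mod 7)
x^4: 2·5 = 10 ≡ 3 (mod 7)
Result: 4x + x^2 + 5x^3 + 3x^4

f · g = 4x + x^2 + 5x^3 + 3x^4


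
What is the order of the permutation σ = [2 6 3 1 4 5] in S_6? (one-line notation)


Cycle decomposition: (1 2 6 5 4)
Cycle lengths: 5
Order = lcm(5) = 5

ord(σ) = 5


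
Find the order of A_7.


|A_n| = n!/2 (even permutations)
|A_7| = 7!/2 = 5040/2 = 2520

|A_7| = 2520


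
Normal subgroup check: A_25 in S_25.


H = A_25 in S_25
A_25 has index 2 in S_25, and every subgroup of index 2 is normal

Yes, normal subgroup


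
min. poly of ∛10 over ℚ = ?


∛10 satisfies x³ - 10 = 0, irreducible over ℚ (no rational root; 10 is not a perfect cube)

Minimal polynomial: x³ - 10


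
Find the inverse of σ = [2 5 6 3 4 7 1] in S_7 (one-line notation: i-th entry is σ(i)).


To find σ⁻¹, swap domain and range:
σ(1) = 2 → σ⁻¹(2) = 1
σ(2) = 5 → σ⁻¹(5) = 2
σ(3) = 6 → σ⁻¹(6) = 3
σ(4) = 3 → σ⁻¹(3) = 4
σ(5) = 4 → σ⁻¹(4) = 5
σ(6) = 7 → σ⁻¹(7) = 6
σ(7) = 1 → σ⁻¹(1) = 7

σ⁻¹ = [7 1 4 5 2 3 6]


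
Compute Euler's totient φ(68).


Factor n: 68 = 2^2 × 17
φ(n) = n · ∏(1 - 1/p) over distinct primes p | n
φ(68) = 68 · (1 - 1/2) · (1 - 1/17) = 32

φ(68) = 32


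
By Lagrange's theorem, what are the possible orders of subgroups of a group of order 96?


Lagrange's theorem: |H| divides |G|
|G| = 96
Divisors of 96: 1, 2, 3, 4, 6, 8, 12, 16, 24, 32, 48, 96

Possible subgroup orders: {1, 2, 3, 4, 6, 8, 12, 16, 24, 32, 48, 96}


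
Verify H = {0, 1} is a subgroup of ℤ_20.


Subgroup test for H = {0, 1} in (ℤ_20, +):
(1) 0 ∈ H? Yes
(2) Closure: for all a,b ∈ H, (a+b) mod 20 ∈ H? No  [counterexample: 1 + 1 = 2 ∉ H]
(3) Inverses: for all a ∈ H, -a mod 20 ∈ H? No

No, H is not a subgroup of ℤ_20


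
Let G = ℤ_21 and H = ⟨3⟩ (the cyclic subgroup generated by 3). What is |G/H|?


|⟨3⟩| = n / gcd(3, 21) = 21 / 3 = 7
H is normal (ℤ_21 is abelian).
|G/H| = |G| / |H| = 21 / 7 = 3

|G/H| = 3


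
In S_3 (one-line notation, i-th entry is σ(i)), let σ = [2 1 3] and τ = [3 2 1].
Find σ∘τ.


σ∘τ: apply τ first, then σ
1 →τ 3 →σ 3
2 →τ 2 →σ 1
3 →τ 1 →σ 2

σ∘τ = [3 1 2]


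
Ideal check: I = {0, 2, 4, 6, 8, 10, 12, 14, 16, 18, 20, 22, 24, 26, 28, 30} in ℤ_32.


Check ideal conditions for I = {0, 2, 4, 6, 8, 10, 12, 14, 16, 18, 20, 22, 24, 26, 28, 30} in ℤ_32:
(1) I is an additive subgroup? Yes
(2) For r ∈ ℤ_32 and a ∈ I: r·a ∈ I? Yes

Yes, I is an ideal of ℤ_32


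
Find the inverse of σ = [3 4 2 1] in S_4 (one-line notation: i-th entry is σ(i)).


To find σ⁻¹, swap domain and range:
σ(1) = 3 → σ⁻¹(3) = 1
σ(2) = 4 → σ⁻¹(4) = 2
σ(3) = 2 → σ⁻¹(2) = 3
σ(4) = 1 → σ⁻¹(1) = 4

σ⁻¹ = [4 3 1 2]


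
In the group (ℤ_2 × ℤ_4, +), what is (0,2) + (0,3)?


Operation: componentwise addition mod (2, 4)
(0,2) + (0,3) = ((a₁+b₁) mod 2, (a₂+b₂) mod 4) with a = (0,2), b = (0,3)

(0,2) + (0,3) = (0,1)


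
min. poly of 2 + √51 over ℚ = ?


Let α = 2 + √51. Then α - 2 = √51, so (α - 2)² = 51, giving α² - 4α - 47 = 0. Degree 2 and α ∉ ℚ, so this is the minimal polynomial.

Minimal polynomial: x² - 4x - 47


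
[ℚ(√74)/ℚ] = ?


√74 has minimal polynomial x² - 74 (irreducible over ℚ since 74 is squarefree)

[ℚ(√74)/ℚ] = 2


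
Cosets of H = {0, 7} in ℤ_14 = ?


H = {0, 7}, |H| = 2
Number of cosets = |G|/|H| = 14/2 = 7
0 + H = {0, 7}
1 + H = {1, 8}
2 + H = {2, 9}
3 + H = {3, 10}
4 + H = {4, 11}
5 + H = {5, 12}
6 + H = {6, 13}

Cosets: 0+H={0,7}; 1+H={1,8}; 2+H={2,9}; 3+H={3,10}; 4+H={4,11}; 5+H={5,12}; 6+H={6,13}


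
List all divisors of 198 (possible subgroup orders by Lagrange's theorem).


Lagrange's theorem: |H| divides |G|
|G| = 198
Divisors of 198: 1, 2, 3, 6, 9, 11, 18, 22, 33, 66, 99, 198

Possible subgroup orders: {1, 2, 3, 6, 9, 11, 18, 22, 33, 66, 99, 198}


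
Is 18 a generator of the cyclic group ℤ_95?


g generates ℤ_n iff gcd(g, n) = 1
gcd(18, 95) = 1
Since gcd = 1, 18 is a generator.

Yes, 18 generates ℤ_95


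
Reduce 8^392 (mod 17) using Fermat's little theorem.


Fermat's little theorem: if p is prime and gcd(a,p)=1, then a^(p-1) ≡ 1 (mod p)
p = 17 is prime, gcd(8,17) = 1
Reduce exponent: 392 mod 16 = 8
So 8^392 ≡ 8^8 (mod 17)
8^8 mod 17 = 1

8^392 ≡ 1 (mod 17)


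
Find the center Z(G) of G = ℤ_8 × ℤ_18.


Z(G) = {g ∈ G | gx = xg for all x ∈ G}
Direct product of abelian groups is abelian, so Z(G) = G

Z(ℤ_8 × ℤ_18) = ℤ_8 × ℤ_18


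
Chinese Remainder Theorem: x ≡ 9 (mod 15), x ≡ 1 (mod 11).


m₁ = 15, m₂ = 11, gcd = 1, so CRT applies. M = m₁·m₂ = 165
Let M₁ = M/m₁ = 11, M₂ = M/m₂ = 15
Find y₁ ≡ M₁⁻¹ (mod m₁): 11⁻¹ ≡ 11 (mod 15)
Find y₂ ≡ M₂⁻¹ (mod m₂): 15⁻¹ ≡ 3 (mod 11)
x = a₁·M₁·y₁ + a₂·M₂·y₂ = 9·11·11 + 1·15·3 = 1134
Reduce mod 165: x ≡ 144
Check: 144 mod 15 = 9 ✓, 144 mod 11 = 1 ✓

x ≡ 144 (mod 165)


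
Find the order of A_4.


|A_n| = n!/2 (even permutations)
|A_4| = 4!/2 = 24/2 = 12

|A_4| = 12


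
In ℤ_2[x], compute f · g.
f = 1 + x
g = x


Expand and collect like terms; reduce coefficients mod 2:
x^0: 1·0 = 0 ≡ 0 (mod 2)
x^1: 1·1 + 1·0 = 1 ≡ 1 (mod 2)
x^2: 1·1 = 1 ≡ 1 (mod 2)
Result: x + x^2

f · g = x + x^2


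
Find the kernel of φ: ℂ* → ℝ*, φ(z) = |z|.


Kernel = preimage of identity
ker(φ) = {z ∈ ℂ* | |z| = 1} = unit circle S¹

ker(φ) = S¹ (unit circle)


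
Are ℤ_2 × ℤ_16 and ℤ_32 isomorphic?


Comparing ℤ_2 × ℤ_16 and ℤ_32:
gcd(2,16) = 2 ≠ 1. Max element order in ℤ_2×ℤ_16 is lcm(2,16) = 16 < 32, so it has no element of order 32

No, ℤ_2 × ℤ_16 ≇ ℤ_32


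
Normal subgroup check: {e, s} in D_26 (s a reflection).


H = {e, s} in D_26 (s a reflection)
r·s·r⁻¹ = sr⁻² ≠ s for n ≥ 3, so {e, s} is not closed under conjugation

No, not a normal subgroup


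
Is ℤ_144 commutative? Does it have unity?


ℤ_144 is a commutative ring with unity 1; 144 = 2×72 is composite, so 2·72 ≡ 0 gives zero divisors (not an integral domain)
Commutative: Yes
Integral domain: No
Has unity: Yes

ℤ_144: Commutative=Yes, Unity=Yes


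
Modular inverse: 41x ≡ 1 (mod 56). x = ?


Use the extended Euclidean algorithm to write 1 = 41·s + 56·t; then s mod 56 is the inverse.
Euclidean algorithm:
  41 = 0·56 + 41
  56 = 1·41 + 15
  41 = 2·15 + 11
  15 = 1·11 + 4
  11 = 2·4 + 3
  4 = 1·3 + 1
  3 = 3·1 + 0
gcd(41,56) = 1
Back-substitution gives: 41·(-15) + 56·(11) = 1
So 41⁻¹ ≡ -15 ≡ 41 (mod 56)
Check: 41 × 41 = 1681 ≡ 1 (mod 56) ✓

41⁻¹ ≡ 41 (mod 56)


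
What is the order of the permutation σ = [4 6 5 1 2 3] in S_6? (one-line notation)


Cycle decomposition: (1 4) (2 6 3 5)
Cycle lengths: 2, 4
Order = lcm(2, 4) = 4

ord(σ) = 4


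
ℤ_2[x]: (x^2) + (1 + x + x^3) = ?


Add coefficients mod 2:
x^0: 0 + 1 = 1 (mod 2)
x^1: 0 + 1 = 1 (mod 2)
x^2: 1 + 0 = 1 (mod 2)
x^3: 0 + 1 = 1 (mod 2)
Result: 1 + x + x^2 + x^3

f + g = 1 + x + x^2 + x^3


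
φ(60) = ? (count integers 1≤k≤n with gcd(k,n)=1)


Factor n: 60 = 2^2 × 3 × 5
φ(n) = n · ∏(1 - 1/p) over distinct primes p | n
φ(60) = 60 · (1 - 1/2) · (1 - 1/3) · (1 - 1/5) = 16

φ(60) = 16


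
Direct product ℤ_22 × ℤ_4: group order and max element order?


|ℤ_22 × ℤ_4| = 22 × 4 = 88
Max element order = lcm(22,4) = 44
Cyclic? No (gcd=2)

|ℤ_22×ℤ_4| = 88, max element order = 44


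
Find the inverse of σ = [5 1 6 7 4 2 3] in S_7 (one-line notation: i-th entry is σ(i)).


To find σ⁻¹, swap domain and range:
σ(1) = 5 → σ⁻¹(5) = 1
σ(2) = 1 → σ⁻¹(1) = 2
σ(3) = 6 → σ⁻¹(6) = 3
σ(4) = 7 → σ⁻¹(7) = 4
σ(5) = 4 → σ⁻¹(4) = 5
σ(6) = 2 → σ⁻¹(2) = 6
σ(7) = 3 → σ⁻¹(3) = 7

σ⁻¹ = [2 6 7 5 1 3 4]


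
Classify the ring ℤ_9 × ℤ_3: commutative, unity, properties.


Direct product ring; commutative with unity (1,1); but (1,0)·(0,1) = (0,0) gives zero divisors, so not an integral domain
Commutative: Yes
Integral domain: No
Has unity: Yes

ℤ_9 × ℤ_3: Commutative=Yes, Unity=Yes


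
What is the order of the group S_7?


|S_n| = n! (number of permutations of n symbols)
|S_7| = 7! = 5040

|S_7| = 5040


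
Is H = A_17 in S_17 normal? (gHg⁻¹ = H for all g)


H = A_17 in S_17
A_17 has index 2 in S_17, and every subgroup of index 2 is normal

Yes, normal subgroup


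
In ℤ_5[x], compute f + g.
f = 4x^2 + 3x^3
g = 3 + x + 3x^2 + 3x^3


Add coefficients mod 5:
x^0: 0 + 3 = 3 (mod 5)
x^1: 0 + 1 = 1 (mod 5)
x^2: 4 + 3 = 2 (mod 5)
x^3: 3 + 3 = 1 (mod 5)
Result: 3 + x + 2x^2 + x^3

f + g = 3 + x + 2x^2 + x^3


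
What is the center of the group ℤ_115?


Z(G) = {g ∈ G | gx = xg for all x ∈ G}
ℤ_115 is abelian, so Z(G) = G

Z(ℤ_115) = ℤ_115


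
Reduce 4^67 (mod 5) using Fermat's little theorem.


Fermat's little theorem: if p is prime and gcd(a,p)=1, then a^(p-1) ≡ 1 (mod p)
p = 5 is prime, gcd(4,5) = 1
Reduce exponent: 67 mod 4 = 3
So 4^67 ≡ 4^3 (mod 5)
4^3 mod 5 = 4

4^67 ≡ 4 (mod 5)


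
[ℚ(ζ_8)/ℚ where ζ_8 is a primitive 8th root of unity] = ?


[ℚ(ζ_n):ℚ] = deg Φ_n(x) = φ(n). Here φ(8) = 4

[ℚ(ζ_8)/ℚ where ζ_8 is a primitive 8th root of unity] = 4


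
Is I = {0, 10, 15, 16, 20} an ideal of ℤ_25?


Check ideal conditions for I = {0, 10, 15, 16, 20} in ℤ_25:
(1) I is an additive subgroup? No
(2) For r ∈ ℤ_25 and a ∈ I: r·a ∈ I? No  [counterexample: r=2, a=15, r·a mod 25 = 5 ∉ I]

No, I is not an ideal of ℤ_25


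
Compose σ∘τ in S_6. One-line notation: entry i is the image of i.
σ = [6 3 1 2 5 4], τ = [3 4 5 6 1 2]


σ∘τ: apply τ first, then σ
1 →τ 3 →σ 1
2 →τ 4 →σ 2
3 →τ 5 →σ 5
4 →τ 6 →σ 4
5 →τ 1 →σ 6
6 →τ 2 →σ 3

σ∘τ = [1 2 5 4 6 3]


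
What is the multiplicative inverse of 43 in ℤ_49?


Use the extended Euclidean algorithm to write 1 = 43·s + 49·t; then s mod 49 is the inverse.
Euclidean algorithm:
  43 = 0·49 + 43
  49 = 1·43 + 6
  43 = 7·6 + 1
  6 = 6·1 + 0
gcd(43,49) = 1
Back-substitution gives: 43·(8) + 49·(-7) = 1
So 43⁻¹ ≡ 8 ≡ 8 (mod 49)
Check: 43 × 8 = 344 ≡ 1 (mod 49) ✓

43⁻¹ ≡ 8 (mod 49)


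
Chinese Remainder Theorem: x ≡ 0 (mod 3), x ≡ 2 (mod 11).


m₁ = 3, m₂ = 11, gcd = 1, so CRT applies. M = m₁·m₂ = 33
Let M₁ = M/m₁ = 11, M₂ = M/m₂ = 3
Find y₁ ≡ M₁⁻¹ (mod m₁): 11⁻¹ ≡ 2 (mod 3)
Find y₂ ≡ M₂⁻¹ (mod m₂): 3⁻¹ ≡ 4 (mod 11)
x = a₁·M₁·y₁ + a₂·M₂·y₂ = 0·11·2 + 2·3·4 = 24
Reduce mod 33: x ≡ 24
Check: 24 mod 3 = 0 ✓, 24 mod 11 = 2 ✓

x ≡ 24 (mod 33)


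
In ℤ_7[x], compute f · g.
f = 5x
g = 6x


Expand and collect like terms; reduce coefficients mod 7:
x^0: 0·0 = 0 ≡ 0 (mod 7)
x^1: 0·6 + 5·0 = 0 ≡ 0 (mod 7)
x^2: 5·6 = 30 ≡ 2 (mod 7)
Result: 2x^2

f · g = 2x^2


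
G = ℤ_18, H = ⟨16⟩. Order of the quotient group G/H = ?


|⟨16⟩| = n / gcd(16, 18) = 18 / 2 = 9
H is normal (ℤ_18 is abelian).
|G/H| = |G| / |H| = 18 / 9 = 2

|G/H| = 2


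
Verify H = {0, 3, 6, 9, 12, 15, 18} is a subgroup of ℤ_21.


Subgroup test for H = {0, 3, 6, 9, 12, 15, 18} in (ℤ_21, +):
(1) 0 ∈ H? Yes
(2) Closure: for all a,b ∈ H, (a+b) mod 21 ∈ H? Yes
(3) Inverses: for all a ∈ H, -a mod 21 ∈ H? Yes

Yes, H is a subgroup of ℤ_21


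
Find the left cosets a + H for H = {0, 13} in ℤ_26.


H = {0, 13}, |H| = 2
Number of cosets = |G|/|H| = 26/2 = 13
0 + H = {0, 13}
1 + H = {1, 14}
2 + H = {2, 15}
3 + H = {3, 16}
4 + H = {4, 17}
5 + H = {5, 18}
6 + H = {6, 19}
7 + H = {7, 20}
8 + H = {8, 21}
9 + H = {9, 22}
10 + H = {10, 23}
11 + H = {11, 24}
12 + H = {12, 25}

Cosets: 0+H={0,13}; 1+H={1,14}; 2+H={2,15}; 3+H={3,16}; 4+H={4,17}; 5+H={5,18}; 6+H={6,19}; 7+H={7,20}; 8+H={8,21}; 9+H={9,22}; 10+H={10,23}; 11+H={11,24}; 12+H={12,25}


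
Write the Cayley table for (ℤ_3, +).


Elements: {0, 1, 2}
Operation: addition mod 3
Entry (a, b) = (a + b) mod 3

Cayley table:
  | 0 | 1 | 2
0 | 0 | 1 | 2
1 | 1 | 2 | 0
2 | 2 | 0 | 1


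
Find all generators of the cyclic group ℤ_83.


g generates ℤ_n iff gcd(g,n) = 1
Prime factors of 83: 83
Generators are g ∈ {1,...,82} not divisible by any of these primes.
Generators: {1, 2, 3, 4, 5, 6, 7, 8, 9, 10, 11, 12, 13, 14, 15, 16, 17, 18, 19, 20, 21, 22, 23, 24, 25, 26, 27, 28, 29, 30, 31, 32, 33, 34, 35, 36, 37, 38, 39, 40, 41, 42, 43, 44, 45, 46, 47, 48, 49, 50, 51, 52, 53, 54, 55, 56, 57, 58, 59, 60, 61, 62, 63, 64, 65, 66, 67, 68, 69, 70, 71, 72, 73, 74, 75, 76, 77, 78, 79, 80, 81, 82}
Number of generators = φ(83) = 82

Generators of ℤ_83 = {1, 2, 3, 4, 5, 6, 7, 8, 9, 10, 11, 12, 13, 14, 15, 16, 17, 18, 19, 20, 21, 22, 23, 24, 25, 26, 27, 28, 29, 30, 31, 32, 33, 34, 35, 36, 37, 38, 39, 40, 41, 42, 43, 44, 45, 46, 47, 48, 49, 50, 51, 52, 53, 54, 55, 56, 57, 58, 59, 60, 61, 62, 63, 64, 65, 66, 67, 68, 69, 70, 71, 72, 73, 74, 75, 76, 77, 78, 79, 80, 81, 82}


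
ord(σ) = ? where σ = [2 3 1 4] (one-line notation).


Cycle decomposition: (1 2 3)
Cycle lengths: 3
Order = lcm(3) = 3

ord(σ) = 3


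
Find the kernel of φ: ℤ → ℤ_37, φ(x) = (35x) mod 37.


Kernel = preimage of identity
ker(φ) = {x ∈ ℤ : 35x ≡ 0 (mod 37)}. gcd(35,37) = 1, so 35x ≡ 0 (mod 37) ⟺ x ≡ 0 (mod 37/1 = 37). Hence ker(φ) = 37ℤ

ker(φ) = 37ℤ


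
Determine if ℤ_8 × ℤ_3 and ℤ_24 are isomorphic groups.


Comparing ℤ_8 × ℤ_3 and ℤ_24:
gcd(8,3) = 1, so ℤ_8 × ℤ_3 ≅ ℤ_24 (CRT)

Yes, ℤ_8 × ℤ_3 ≅ ℤ_24


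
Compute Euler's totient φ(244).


Factor n: 244 = 2^2 × 61
φ(n) = n · ∏(1 - 1/p) over distinct primes p | n
φ(244) = 244 · (1 - 1/2) · (1 - 1/61) = 120

φ(244) = 120


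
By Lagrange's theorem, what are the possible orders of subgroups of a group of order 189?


Lagrange's theorem: |H| divides |G|
|G| = 189
Divisors of 189: 1, 3, 7, 9, 21, 27, 63, 189

Possible subgroup orders: {1, 3, 7, 9, 21, 27, 63, 189}


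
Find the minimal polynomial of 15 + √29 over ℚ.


Let α = 15 + √29. Then α - 15 = √29, so (α - 15)² = 29, giving α² - 30α + 196 = 0. Degree 2 and α ∉ ℚ, so this is the minimal polynomial.

Minimal polynomial: x² - 30x + 196


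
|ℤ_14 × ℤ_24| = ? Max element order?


|ℤ_14 × ℤ_24| = 14 × 24 = 336
Max element order = lcm(14,24) = 168
Cyclic? No (gcd=2)

|ℤ_14×ℤ_24| = 336, max element order = 168


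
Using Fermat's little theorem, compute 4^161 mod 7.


Fermat's little theorem: if p is prime and gcd(a,p)=1, then a^(p-1) ≡ 1 (mod p)
p = 7 is prime, gcd(4,7) = 1
Reduce exponent: 161 mod 6 = 5
So 4^161 ≡ 4^5 (mod 7)
4^5 mod 7 = 2

4^161 ≡ 2 (mod 7)


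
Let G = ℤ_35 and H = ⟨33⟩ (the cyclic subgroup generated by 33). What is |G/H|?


|⟨33⟩| = n / gcd(33, 35) = 35 / 1 = 35
H is normal (ℤ_35 is abelian).
|G/H| = |G| / |H| = 35 / 35 = 1

|G/H| = 1


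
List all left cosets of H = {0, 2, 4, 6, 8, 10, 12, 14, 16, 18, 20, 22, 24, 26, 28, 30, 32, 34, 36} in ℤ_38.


H = {0, 2, 4, 6, 8, 10, 12, 14, 16, 18, 20, 22, 24, 26, 28, 30, 32, 34, 36}, |H| = 19
Number of cosets = |G|/|H| = 38/19 = 2
0 + H = {0, 2, 4, 6, 8, 10, 12, 14, 16, 18, 20, 22, 24, 26, 28, 30, 32, 34, 36}
1 + H = {1, 3, 5, 7, 9, 11, 13, 15, 17, 19, 21, 23, 25, 27, 29, 31, 33, 35, 37}

Cosets: 0+H={0,2,4,6,8,10,12,14,16,18,20,22,24,26,28,30,32,34,36}; 1+H={1,3,5,7,9,11,13,15,17,19,21,23,25,27,29,31,33,35,37}


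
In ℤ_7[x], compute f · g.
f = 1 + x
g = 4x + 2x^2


Expand and collect like terms; reduce coefficients mod 7:
x^0: 1·0 = 0 ≡ 0 (mod 7)
x^1: 1·4 + 1·0 = 4 ≡ 4 (mod 7)
x^2: 1·2 + 1·4 = 6 ≡ 6 (mod 7)
x^3: 1·2 = 2 ≡ 2 (mod 7)
Result: 4x + 6x^2 + 2x^3

f · g = 4x + 6x^2 + 2x^3


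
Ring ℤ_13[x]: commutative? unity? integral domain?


ℤ_13 is a field (n prime), so ℤ_13[x] is a commutative integral domain with unity
Commutative: Yes
Integral domain: Yes
Has unity: Yes

ℤ_13[x]: Commutative=Yes, Unity=Yes


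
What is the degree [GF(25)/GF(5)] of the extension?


GF(25) = GF(5^2), so the extension degree is 2

[GF(25)/GF(5)] = 2


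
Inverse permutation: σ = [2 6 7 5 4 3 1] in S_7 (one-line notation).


To find σ⁻¹, swap domain and range:
σ(1) = 2 → σ⁻¹(2) = 1
σ(2) = 6 → σ⁻¹(6) = 2
σ(3) = 7 → σ⁻¹(7) = 3
σ(4) = 5 → σ⁻¹(5) = 4
σ(5) = 4 → σ⁻¹(4) = 5
σ(6) = 3 → σ⁻¹(3) = 6
σ(7) = 1 → σ⁻¹(1) = 7

σ⁻¹ = [7 1 6 5 4 2 3]


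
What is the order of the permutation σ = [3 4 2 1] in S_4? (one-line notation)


Cycle decomposition: (1 3 2 4)
Cycle lengths: 4
Order = lcm(4) = 4

ord(σ) = 4


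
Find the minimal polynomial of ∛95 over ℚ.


∛95 satisfies x³ - 95 = 0, irreducible over ℚ (no rational root; 95 is not a perfect cube)

Minimal polynomial: x³ - 95


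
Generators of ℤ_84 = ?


g generates ℤ_n iff gcd(g,n) = 1
Prime factors of 84: 2, 3, 7
Generators are g ∈ {1,...,83} not divisible by any of these primes.
Generators: {1, 5, 11, 13, 17, 19, 23, 25, 29, 31, 37, 41, 43, 47, 53, 55, 59, 61, 65, 67, 71, 73, 79, 83}
Number of generators = φ(84) = 24

Generators of ℤ_84 = {1, 5, 11, 13, 17, 19, 23, 25, 29, 31, 37, 41, 43, 47, 53, 55, 59, 61, 65, 67, 71, 73, 79, 83}


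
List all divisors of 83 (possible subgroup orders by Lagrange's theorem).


Lagrange's theorem: |H| divides |G|
|G| = 83
Divisors of 83: 1, 83

Possible subgroup orders: {1, 83}


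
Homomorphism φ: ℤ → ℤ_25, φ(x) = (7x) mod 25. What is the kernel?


Kernel = preimage of identity
ker(φ) = {x ∈ ℤ : 7x ≡ 0 (mod 25)}. gcd(7,25) = 1, so 7x ≡ 0 (mod 25) ⟺ x ≡ 0 (mod 25/1 = 25). Hence ker(φ) = 25ℤ

ker(φ) = 25ℤ


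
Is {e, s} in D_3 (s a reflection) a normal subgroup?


H = {e, s} in D_3 (s a reflection)
r·s·r⁻¹ = sr⁻² ≠ s for n ≥ 3, so {e, s} is not closed under conjugation

No, not a normal subgroup


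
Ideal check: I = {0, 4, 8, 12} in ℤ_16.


Check ideal conditions for I = {0, 4, 8, 12} in ℤ_16:
(1) I is an additive subgroup? Yes
(2) For r ∈ ℤ_16 and a ∈ I: r·a ∈ I? Yes

Yes, I is an ideal of ℤ_16


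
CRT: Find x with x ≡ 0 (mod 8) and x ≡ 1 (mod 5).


m₁ = 8, m₂ = 5, gcd = 1, so CRT applies. M = m₁·m₂ = 40
Let M₁ = M/m₁ = 5, M₂ = M/m₂ = 8
Find y₁ ≡ M₁⁻¹ (mod m₁): 5⁻¹ ≡ 5 (mod 8)
Find y₂ ≡ M₂⁻¹ (mod m₂): 8⁻¹ ≡ 2 (mod 5)
x = a₁·M₁·y₁ + a₂·M₂·y₂ = 0·5·5 + 1·8·2 = 16
Reduce mod 40: x ≡ 16
Check: 16 mod 8 = 0 ✓, 16 mod 5 = 1 ✓

x ≡ 16 (mod 40)


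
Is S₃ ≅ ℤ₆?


Comparing S₃ and ℤ₆:
S₃ is non-abelian, ℤ₆ is abelian

No, S₃ ≇ ℤ₆


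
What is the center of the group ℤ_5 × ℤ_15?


Z(G) = {g ∈ G | gx = xg for all x ∈ G}
Direct product of abelian groups is abelian, so Z(G) = G

Z(ℤ_5 × ℤ_15) = ℤ_5 × ℤ_15


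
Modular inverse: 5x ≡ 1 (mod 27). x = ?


Use the extended Euclidean algorithm to write 1 = 5·s + 27·t; then s mod 27 is the inverse.
Euclidean algorithm:
  5 = 0·27 + 5
  27 = 5·5 + 2
  5 = 2·2 + 1
  2 = 2·1 + 0
gcd(5,27) = 1
Back-substitution gives: 5·(11) + 27·(-2) = 1
So 5⁻¹ ≡ 11 ≡ 11 (mod 27)
Check: 5 × 11 = 55 ≡ 1 (mod 27) ✓

5⁻¹ ≡ 11 (mod 27)


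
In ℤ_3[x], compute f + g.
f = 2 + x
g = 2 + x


Add coefficients mod 3:
x^0: 2 + 2 = 1 (mod 3)
x^1: 1 + 1 = 2 (mod 3)
Result: 1 + 2x

f + g = 1 + 2x


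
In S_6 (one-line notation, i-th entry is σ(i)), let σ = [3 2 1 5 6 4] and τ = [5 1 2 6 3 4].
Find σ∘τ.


σ∘τ: apply τ first, then σ
1 →τ 5 →σ 6
2 →τ 1 →σ 3
3 →τ 2 →σ 2
4 →τ 6 →σ 4
5 →τ 3 →σ 1
6 →τ 4 →σ 5

σ∘τ = [6 3 2 4 1 5]


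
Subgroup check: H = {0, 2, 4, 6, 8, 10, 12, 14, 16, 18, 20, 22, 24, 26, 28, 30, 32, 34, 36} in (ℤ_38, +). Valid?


Subgroup test for H = {0, 2, 4, 6, 8, 10, 12, 14, 16, 18, 20, 22, 24, 26, 28, 30, 32, 34, 36} in (ℤ_38, +):
(1) 0 ∈ H? Yes
(2) Closure: for all a,b ∈ H, (a+b) mod 38 ∈ H? Yes
(3) Inverses: for all a ∈ H, -a mod 38 ∈ H? Yes

Yes, H is a subgroup of ℤ_38


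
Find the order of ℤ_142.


ℤ_n has n elements.

|ℤ_142| = 142


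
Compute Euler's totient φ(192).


Factor n: 192 = 2^6 × 3
φ(n) = n · ∏(1 - 1/p) over distinct primes p | n
φ(192) = 192 · (1 - 1/2) · (1 - 1/3) = 64

φ(192) = 64


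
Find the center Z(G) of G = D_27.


Z(G) = {g ∈ G | gx = xg for all x ∈ G}
For odd n, Z(D_n) = {e}: no nontrivial rotation commutes with all reflections

Z(D_27) = {e}


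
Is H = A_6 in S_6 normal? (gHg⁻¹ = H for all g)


H = A_6 in S_6
A_6 has index 2 in S_6, and every subgroup of index 2 is normal

Yes, normal subgroup


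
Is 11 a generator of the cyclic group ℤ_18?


g generates ℤ_n iff gcd(g, n) = 1
gcd(11, 18) = 1
Since gcd = 1, 11 is a generator.

Yes, 11 generates ℤ_18


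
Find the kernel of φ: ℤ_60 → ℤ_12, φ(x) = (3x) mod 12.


Kernel = preimage of identity
ker(φ) = {x ∈ ℤ_60 : 3x ≡ 0 (mod 12)}. Since 12 | 60, φ is well-defined. The kernel is the cyclic subgroup ⟨4⟩ of ℤ_60 (order 15), i.e. {0, 4, 8, 12, 16, 20, 24, 28, 32, 36, 40, 44, 48, 52, 56}

ker(φ) = {0, 4, 8, 12, 16, 20, 24, 28, 32, 36, 40, 44, 48, 52, 56}
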